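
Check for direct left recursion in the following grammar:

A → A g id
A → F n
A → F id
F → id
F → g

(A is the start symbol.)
Yes, A is left-recursive

Direct left recursion occurs when N → N α for some non-terminal N (the right-hand side begins with the left-hand side itself).

A → A g id: LEFT RECURSIVE (starts with A)
A → F n: starts with F
A → F id: starts with F
F → id: starts with id
F → g: starts with g

The grammar has direct left recursion on: A.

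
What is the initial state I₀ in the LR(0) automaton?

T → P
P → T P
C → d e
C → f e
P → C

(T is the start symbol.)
First, augment the grammar with T' → T
I₀ = CLOSURE({ [T' → . T] }):
  [T' → . T] has the dot before T: add [T → . P]
  [T → . P] has the dot before P: add [P → . T P], [P → . C]
  [P → . C] has the dot before C: add [C → . d e], [C → . f e]
No further items can be added.

I₀ = { [C → . d e], [C → . f e], [P → . C], [P → . T P], [T → . P], [T' → . T] }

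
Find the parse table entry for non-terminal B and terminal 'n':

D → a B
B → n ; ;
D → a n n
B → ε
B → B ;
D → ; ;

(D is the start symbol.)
To find M[B, 'n'], we find productions for B where 'n' is in the predict set (PREDICT(N → α) = (FIRST(α) \ {ε}) ∪ (FOLLOW(N) if α ⇒* ε)).

Relevant sets:
  FIRST(B) = { ';', 'n', ε }
  FOLLOW(B) = { $, ';' }

B → n ; ;: PREDICT = { 'n' }
  'n' is in predict set, so this production goes in M[B, 'n']
B → ε: PREDICT = { $, ';' }
B → B ;: PREDICT = { ';', 'n' }
  'n' is in predict set, so this production goes in M[B, 'n']

M[B, 'n'] = B → n ; ;, B → B ;  (a multiply-defined cell — the grammar is not LL(1))

Answer: B → n ; ;, B → B ;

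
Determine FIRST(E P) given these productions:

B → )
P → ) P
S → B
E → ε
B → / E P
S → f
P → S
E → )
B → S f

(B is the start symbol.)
FIRST sets of the non-terminals involved (from the grammar, by fixed-point iteration):
  FIRST(E) = { ')', ε }
  FIRST(P) = { ')', '/', 'f' }

To compute FIRST(E P), process the symbols left to right:
Symbol E is a non-terminal. Add FIRST(E) \ {ε} = { ')' }
E is nullable (ε ∈ FIRST(E)), continue to the next symbol.
Symbol P is a non-terminal. Add FIRST(P) \ {ε} = { ')', '/', 'f' }
P is not nullable (ε ∉ FIRST(P)), so stop here.
FIRST(E P) = { ')', '/', 'f' }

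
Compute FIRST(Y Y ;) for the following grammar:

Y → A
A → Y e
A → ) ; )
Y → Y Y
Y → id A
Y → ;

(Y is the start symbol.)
FIRST sets of the non-terminals involved (from the grammar, by fixed-point iteration):
  FIRST(Y) = { ')', ';', 'id' }

To compute FIRST(Y Y ;), process the symbols left to right:
Symbol Y is a non-terminal. Add FIRST(Y) \ {ε} = { ')', ';', 'id' }
Y is not nullable (ε ∉ FIRST(Y)), so stop here.
FIRST(Y Y ;) = { ')', ';', 'id' }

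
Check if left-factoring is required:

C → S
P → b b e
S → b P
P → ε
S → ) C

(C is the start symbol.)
Left-factoring is needed when two productions for the same non-terminal
share a common prefix on the right-hand side.

Productions for P:
  P → b b e
  P → ε
Productions for S:
  S → b P
  S → ) C

No common prefixes found.

Answer: No, left-factoring is not needed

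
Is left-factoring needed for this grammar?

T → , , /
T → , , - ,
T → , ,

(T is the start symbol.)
Yes, T has productions with common prefix ', ,'

Left-factoring is needed when two productions for the same non-terminal
share a common prefix on the right-hand side.

Productions for T:
  T → , , /
  T → , , - ,
  T → , ,

Found common prefix ', ,' in productions for T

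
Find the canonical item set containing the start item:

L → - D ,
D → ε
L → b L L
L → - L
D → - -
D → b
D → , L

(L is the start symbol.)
{ [L → . - D ,], [L → . - L], [L → . b L L], [L' → . L] }

First, augment the grammar with L' → L
I₀ = CLOSURE({ [L' → . L] }):
  [L' → . L] has the dot before L: add [L → . - D ,], [L → . b L L], [L → . - L]
No further items can be added.

I₀ = { [L → . - D ,], [L → . - L], [L → . b L L], [L' → . L] }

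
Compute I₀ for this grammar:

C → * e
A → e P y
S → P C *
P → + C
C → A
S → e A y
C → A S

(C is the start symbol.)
First, augment the grammar with C' → C
I₀ = CLOSURE({ [C' → . C] }):
  [C' → . C] has the dot before C: add [C → . * e], [C → . A], [C → . A S]
  [C → . A] has the dot before A: add [A → . e P y]
No further items can be added.

I₀ = { [A → . e P y], [C → . * e], [C → . A S], [C → . A], [C' → . C] }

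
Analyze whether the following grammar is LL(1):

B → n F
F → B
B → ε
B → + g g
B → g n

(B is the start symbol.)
Relevant sets:
  FOLLOW(B) = { $ }

For B:
  PREDICT(B → n F) = { 'n' }
  PREDICT(B → ε) = { $ }
  PREDICT(B → '+' g g) = { '+' }
  PREDICT(B → g n) = { 'g' }
F has a single production, so nothing to check there.

All predict sets are disjoint. The grammar IS LL(1).

Answer: Yes, the grammar is LL(1).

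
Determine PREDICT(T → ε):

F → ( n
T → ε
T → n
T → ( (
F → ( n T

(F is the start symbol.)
PREDICT(T → ε) = (FIRST(RHS) \ {ε}) ∪ (FOLLOW(T) if ε ∈ FIRST(RHS), i.e. RHS ⇒* ε)
The right-hand side is ε (FIRST(ε) = { ε }), so the predict set is FOLLOW(T) = { $ }
PREDICT(T → ε) = { $ }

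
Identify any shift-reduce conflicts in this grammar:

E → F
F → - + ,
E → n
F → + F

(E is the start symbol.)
No shift-reduce conflicts

A shift-reduce conflict occurs when an LR(0) state has both:
  - a complete (reduce) item [A → α .] (dot at the end), and
  - a shift item [B → β . c γ] (dot before a terminal).

Augment with E' → E and build the canonical LR(0) collection (I0 = CLOSURE({[E' → . E]}), then GOTO on every symbol after a dot until no new states appear). It has 9 states:
  I0: { [E → . F], [E → . n], [E' → . E], [F → . + F], [F → . - + ,] }  — shift
  I1: { [F → + . F], [F → . + F], [F → . - + ,] }  — shift
  I2: { [F → - . + ,] }  — shift
  I3: { [E' → E .] }  — accept
  I4: { [E → F .] }  — reduce
  I5: { [E → n .] }  — reduce
  I6: { [F → - + . ,] }  — shift
  I7: { [F → - + , .] }  — reduce
  I8: { [F → + F .] }  — reduce

No state contains both a complete item and a shift item.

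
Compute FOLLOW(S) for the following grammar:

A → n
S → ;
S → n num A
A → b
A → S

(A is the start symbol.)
{ $ }

In A → S: S is at the end, add FOLLOW(A)

The FOLLOW sets referred to above (computed the same way, to a fixed point):
  FOLLOW(A) = { $ }

Taking the union: FOLLOW(S) = { $ }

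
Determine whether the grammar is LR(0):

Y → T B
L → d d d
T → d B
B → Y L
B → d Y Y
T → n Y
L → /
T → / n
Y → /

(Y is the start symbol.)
No. Shift-reduce conflict between [Y → / .] and [T → / . n]

Augment with Y' → Y and build the canonical LR(0) collection (I0 = CLOSURE({[Y' → . Y]}), then GOTO on every symbol after a dot until no new states appear). It has 23 states:
  I0: { [T → . / n], [T → . d B], [T → . n Y], [Y → . /], [Y → . T B], [Y' → . Y] }  — shift
  I1: { [T → / . n], [Y → / .] }  — shift, reduce
  I2: { [B → . Y L], [B → . d Y Y], [T → . / n], [T → . d B], [T → . n Y], [Y → . /], [Y → . T B], [Y → T . B] }  — shift
  I3: { [Y' → Y .] }  — accept
  I4: { [B → . Y L], [B → . d Y Y], [T → . / n], [T → . d B], [T → . n Y], [T → d . B], [Y → . /], [Y → . T B] }  — shift
  I5: { [T → . / n], [T → . d B], [T → . n Y], [T → n . Y], [Y → . /], [Y → . T B] }  — shift
  I6: { [T → n Y .] }  — reduce
  I7: { [T → d B .] }  — reduce
  I8: { [B → Y . L], [L → . /], [L → . d d d] }  — shift
  I9: { [B → . Y L], [B → . d Y Y], [B → d . Y Y], [T → . / n], [T → . d B], [T → . n Y], [T → d . B], [Y → . /], [Y → . T B] }  — shift
  I10: { [B → Y . L], [B → d Y . Y], [L → . /], [L → . d d d], [T → . / n], [T → . d B], [T → . n Y], [Y → . /], [Y → . T B] }  — shift
  I11: { [L → / .], [T → / . n], [Y → / .] }  — shift, 2 reduces
  I12: { [B → Y L .] }  — reduce
  I13: { [B → d Y Y .] }  — reduce
  I14: { [B → . Y L], [B → . d Y Y], [L → d . d d], [T → . / n], [T → . d B], [T → . n Y], [T → d . B], [Y → . /], [Y → . T B] }  — shift
  I15: { [B → . Y L], [B → . d Y Y], [B → d . Y Y], [L → d d . d], [T → . / n], [T → . d B], [T → . n Y], [T → d . B], [Y → . /], [Y → . T B] }  — shift
  I16: { [B → . Y L], [B → . d Y Y], [B → d . Y Y], [L → d d d .], [T → . / n], [T → . d B], [T → . n Y], [T → d . B], [Y → . /], [Y → . T B] }  — shift, reduce
  I17: { [T → / n .] }  — reduce
  I18: { [L → / .] }  — reduce
  I19: { [L → d . d d] }  — shift
  I20: { [L → d d . d] }  — shift
  I21: { [L → d d d .] }  — reduce
  I22: { [Y → T B .] }  — reduce

Conflict in state I1:
  Shift-reduce conflict between [Y → / .] and [T → / . n]
So the grammar is NOT LR(0).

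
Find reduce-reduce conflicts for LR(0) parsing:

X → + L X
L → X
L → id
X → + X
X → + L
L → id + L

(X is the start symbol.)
Yes — I4: [L → X .] vs [X → + X .]

Augment with X' → X and build the canonical LR(0) collection (I0 = CLOSURE({[X' → . X]}), then GOTO on every symbol after a dot until no new states appear). It has 10 states:
  I0: { [X → . + L X], [X → . + L], [X → . + X], [X' → . X] }  — shift
  I1: { [L → . X], [L → . id + L], [L → . id], [X → + . L X], [X → + . L], [X → + . X], [X → . + L X], [X → . + L], [X → . + X] }  — shift
  I2: { [X' → X .] }  — accept
  I3: { [X → + L . X], [X → + L .], [X → . + L X], [X → . + L], [X → . + X] }  — shift, reduce
  I4: { [L → X .], [X → + X .] }  — 2 reduces
  I5: { [L → id . + L], [L → id .] }  — shift, reduce
  I6: { [L → . X], [L → . id + L], [L → . id], [L → id + . L], [X → . + L X], [X → . + L], [X → . + X] }  — shift
  I7: { [L → id + L .] }  — reduce
  I8: { [L → X .] }  — reduce
  I9: { [X → + L X .] }  — reduce

I4 contains complete items [L → X .], [X → + X .] — reduce-reduce conflict.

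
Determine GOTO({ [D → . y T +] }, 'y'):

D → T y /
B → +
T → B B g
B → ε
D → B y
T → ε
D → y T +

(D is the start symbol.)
GOTO(I, 'y') = CLOSURE({ [A → αX.β] : [A → α.Xβ] ∈ I, X = 'y' })

Items with dot before 'y', with the dot advanced:
  [D → . y T +] → [D → y . T +]
Closure of the advanced items:
  [D → y . T +] has the dot before T: add [T → . B B g], [T → .]
  [T → . B B g] has the dot before B: add [B → . +], [B → .]

GOTO = { [B → . +], [B → .], [D → y . T +], [T → . B B g], [T → .] }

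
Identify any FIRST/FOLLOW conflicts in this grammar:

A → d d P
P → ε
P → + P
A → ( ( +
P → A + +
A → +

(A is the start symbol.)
Nullable non-terminals: P.
FIRST sets used below: FIRST(A) = { '(', '+', 'd' }

P: nullable alternative(s) P → ε; FOLLOW(P) = { $, '+' }
  P → ε: FIRST \ {ε} = { } — this is the only nullable alternative, skip
  P → + P: FIRST \ {ε} = { '+' } — overlaps FOLLOW(P) on { '+' }: CONFLICT
  P → A + +: FIRST \ {ε} = { '(', '+', 'd' } — overlaps FOLLOW(P) on { '+' }: CONFLICT

A has no nullable alternative, so no FIRST/FOLLOW check is needed there.

So the grammar has 2 FIRST/FOLLOW conflicts (marked CONFLICT above).

Answer: Yes. P → '+' P with FOLLOW(P) on { '+' }; P → A '+' '+' with FOLLOW(P) on { '+' }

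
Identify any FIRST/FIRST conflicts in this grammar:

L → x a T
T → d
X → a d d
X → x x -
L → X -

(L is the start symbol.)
A FIRST/FIRST conflict occurs when two productions N → α and N → β for the same non-terminal have FIRST(α) ∩ FIRST(β) ≠ ∅ (with ε ∈ FIRST of a nullable right-hand side, so two nullable alternatives also conflict).

FIRST sets of the non-terminals at (or reachable through a nullable prefix from) the front of some alternative:
  FIRST(X) = { 'a', 'x' }

Productions for L:
  L → x a T: FIRST = { 'x' }
  L → X -: FIRST = { 'a', 'x' }
Productions for X:
  X → a d d: FIRST = { 'a' }
  X → x x -: FIRST = { 'x' }
T has only one production, so no FIRST/FIRST conflict is possible there.

Conflict for L: L → x a T and L → X -
  Overlap: { 'x' }

Answer: Yes. L → x a T / L → X '-' on { 'x' }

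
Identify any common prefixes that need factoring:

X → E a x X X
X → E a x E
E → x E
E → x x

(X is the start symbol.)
Yes, X has productions with common prefix 'E a x'; E has productions with common prefix 'x'

Left-factoring is needed when two productions for the same non-terminal
share a common prefix on the right-hand side.

Productions for X:
  X → E a x X X
  X → E a x E
Productions for E:
  E → x E
  E → x x

Found common prefix 'E a x' in productions for X
Found common prefix 'x' in productions for E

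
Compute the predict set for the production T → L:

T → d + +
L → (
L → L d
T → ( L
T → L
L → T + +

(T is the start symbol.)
PREDICT(T → L) = (FIRST(RHS) \ {ε}) ∪ (FOLLOW(T) if ε ∈ FIRST(RHS), i.e. RHS ⇒* ε)
FIRST(L) = { '(', 'd' }
FIRST(L) = { '(', 'd' }
ε ∉ FIRST(L), so FOLLOW(T) is not added.
PREDICT(T → L) = { '(', 'd' }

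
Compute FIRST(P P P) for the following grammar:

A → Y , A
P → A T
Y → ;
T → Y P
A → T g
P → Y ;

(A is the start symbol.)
{ ';' }

FIRST sets of the non-terminals involved (from the grammar, by fixed-point iteration):
  FIRST(P) = { ';' }

To compute FIRST(P P P), process the symbols left to right:
Symbol P is a non-terminal. Add FIRST(P) \ {ε} = { ';' }
P is not nullable (ε ∉ FIRST(P)), so stop here.
FIRST(P P P) = { ';' }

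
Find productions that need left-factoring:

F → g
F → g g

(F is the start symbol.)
Left-factoring is needed when two productions for the same non-terminal
share a common prefix on the right-hand side.

Productions for F:
  F → g
  F → g g

Found common prefix 'g' in productions for F

Answer: Yes, F has productions with common prefix 'g'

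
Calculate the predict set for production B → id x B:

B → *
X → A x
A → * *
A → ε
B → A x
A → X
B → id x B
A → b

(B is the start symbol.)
{ 'id' }

PREDICT(B → id x B) = (FIRST(RHS) \ {ε}) ∪ (FOLLOW(B) if ε ∈ FIRST(RHS), i.e. RHS ⇒* ε)
FIRST(id x B) = { 'id' }
ε ∉ FIRST(id x B), so FOLLOW(B) is not added.
PREDICT(B → id x B) = { 'id' }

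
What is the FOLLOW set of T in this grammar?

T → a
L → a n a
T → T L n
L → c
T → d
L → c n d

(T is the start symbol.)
{ $, 'a', 'c' }

To compute FOLLOW(T), find every occurrence of T on a right-hand side N → α T β: add FIRST(β) \ {ε}, and if β is empty or nullable also add FOLLOW(N). Iterate to a fixed point.

T is the start symbol, so $ ∈ FOLLOW(T).
In T → T L n: T is followed by L n, add FIRST(L n) \ {ε} = { 'a', 'c' }

Taking the union: FOLLOW(T) = { $, 'a', 'c' }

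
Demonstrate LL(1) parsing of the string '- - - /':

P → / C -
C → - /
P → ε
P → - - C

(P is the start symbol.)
Stack is shown with the top on the left.

Stack    Input      Action
--------------------------
P $      - - - / $  output P → - - C
- - C $  - - - / $  match '-'
- C $    - - / $    match '-'
C $      - / $      output C → - /
- / $    - / $      match '-'
/ $      / $        match '/'
$        $          accept

The string is accepted.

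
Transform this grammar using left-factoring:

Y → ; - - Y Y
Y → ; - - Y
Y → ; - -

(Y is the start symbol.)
Y → ; - - Y'
Y' → Y Y''
Y'' → Y
Y'' → ε
Y' → ε

Left-factoring transforms A → αβ₁ | αβ₂ into A → αA' and A' → β₁ | β₂
(α is the longest common prefix among the alternatives). Repeat until
no nonterminal has two alternatives with a common prefix.

Round 1: Y has alternatives sharing prefix '; - -'. Introduce Y': Y → ; - - Y'
  Add: Y' → Y Y
  Add: Y' → Y
  Add: Y' → ε

Round 2: Y' has alternatives sharing prefix 'Y'. Introduce Y'': Y' → Y Y''
  Add: Y'' → Y
  Add: Y'' → ε

No remaining common prefixes — done.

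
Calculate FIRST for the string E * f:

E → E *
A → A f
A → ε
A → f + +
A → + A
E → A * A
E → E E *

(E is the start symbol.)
{ '*', '+', 'f' }

FIRST sets of the non-terminals involved (from the grammar, by fixed-point iteration):
  FIRST(E) = { '*', '+', 'f' }

To compute FIRST(E * f), process the symbols left to right:
Symbol E is a non-terminal. Add FIRST(E) \ {ε} = { '*', '+', 'f' }
E is not nullable (ε ∉ FIRST(E)), so stop here.
FIRST(E * f) = { '*', '+', 'f' }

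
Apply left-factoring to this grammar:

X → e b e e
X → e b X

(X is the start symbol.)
X → e b X'
X' → e e
X' → X

Left-factoring transforms A → αβ₁ | αβ₂ into A → αA' and A' → β₁ | β₂
(α is the longest common prefix among the alternatives). Repeat until
no nonterminal has two alternatives with a common prefix.

Round 1: X has alternatives sharing prefix 'e b'. Introduce X': X → e b X'
  Add: X' → e e
  Add: X' → X

No remaining common prefixes — done.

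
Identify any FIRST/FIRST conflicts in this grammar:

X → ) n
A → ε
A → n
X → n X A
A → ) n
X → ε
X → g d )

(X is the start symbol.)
No FIRST/FIRST conflicts.

Productions for X:
  X → ) n: FIRST = { ')' }
  X → n X A: FIRST = { 'n' }
  X → ε: FIRST = { ε }
  X → g d ): FIRST = { 'g' }
Productions for A:
  A → ε: FIRST = { ε }
  A → n: FIRST = { 'n' }
  A → ) n: FIRST = { ')' }

All alternatives of each non-terminal have pairwise disjoint FIRST sets.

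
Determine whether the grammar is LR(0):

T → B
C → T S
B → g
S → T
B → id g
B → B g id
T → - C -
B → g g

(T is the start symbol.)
Augment with T' → T and build the canonical LR(0) collection (I0 = CLOSURE({[T' → . T]}), then GOTO on every symbol after a dot until no new states appear). It has 15 states:
  I0: { [B → . B g id], [B → . g g], [B → . g], [B → . id g], [T → . - C -], [T → . B], [T' → . T] }  — shift
  I1: { [B → . B g id], [B → . g g], [B → . g], [B → . id g], [C → . T S], [T → - . C -], [T → . - C -], [T → . B] }  — shift
  I2: { [B → B . g id], [T → B .] }  — shift, reduce
  I3: { [T' → T .] }  — accept
  I4: { [B → g . g], [B → g .] }  — shift, reduce
  I5: { [B → id . g] }  — shift
  I6: { [B → id g .] }  — reduce
  I7: { [B → g g .] }  — reduce
  I8: { [B → B g . id] }  — shift
  I9: { [B → B g id .] }  — reduce
  I10: { [T → - C . -] }  — shift
  I11: { [B → . B g id], [B → . g g], [B → . g], [B → . id g], [C → T . S], [S → . T], [T → . - C -], [T → . B] }  — shift
  I12: { [C → T S .] }  — reduce
  I13: { [S → T .] }  — reduce
  I14: { [T → - C - .] }  — reduce

Conflict in state I2:
  Shift-reduce conflict between [T → B .] and [B → B . g id]
So the grammar is NOT LR(0).

Answer: No. Shift-reduce conflict between [T → B .] and [B → B . g id]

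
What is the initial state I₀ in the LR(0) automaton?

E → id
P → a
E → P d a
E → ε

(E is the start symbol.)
First, augment the grammar with E' → E
I₀ = CLOSURE({ [E' → . E] }):
  [E' → . E] has the dot before E: add [E → . id], [E → . P d a], [E → .]
  [E → . P d a] has the dot before P: add [P → . a]
No further items can be added.

I₀ = { [E → . P d a], [E → . id], [E → .], [E' → . E], [P → . a] }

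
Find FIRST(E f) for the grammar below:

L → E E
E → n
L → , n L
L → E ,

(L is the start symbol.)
FIRST sets of the non-terminals involved (from the grammar, by fixed-point iteration):
  FIRST(E) = { 'n' }

To compute FIRST(E f), process the symbols left to right:
Symbol E is a non-terminal. Add FIRST(E) \ {ε} = { 'n' }
E is not nullable (ε ∉ FIRST(E)), so stop here.
FIRST(E f) = { 'n' }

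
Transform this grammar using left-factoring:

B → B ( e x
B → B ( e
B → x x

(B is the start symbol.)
Left-factoring transforms A → αβ₁ | αβ₂ into A → αA' and A' → β₁ | β₂
(α is the longest common prefix among the alternatives). Repeat until
no nonterminal has two alternatives with a common prefix.

Round 1: B has alternatives sharing prefix 'B ( e'. Introduce B': B → B ( e B'
  Add: B' → x
  Add: B' → ε

No remaining common prefixes — done.

Resulting grammar:
B → B ( e B'
B' → x
B' → ε
B → x x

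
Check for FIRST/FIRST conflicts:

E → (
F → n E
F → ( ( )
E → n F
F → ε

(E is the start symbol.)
No FIRST/FIRST conflicts.

A FIRST/FIRST conflict occurs when two productions N → α and N → β for the same non-terminal have FIRST(α) ∩ FIRST(β) ≠ ∅ (with ε ∈ FIRST of a nullable right-hand side, so two nullable alternatives also conflict).

Productions for E:
  E → (: FIRST = { '(' }
  E → n F: FIRST = { 'n' }
Productions for F:
  F → n E: FIRST = { 'n' }
  F → ( ( ): FIRST = { '(' }
  F → ε: FIRST = { ε }

All alternatives of each non-terminal have pairwise disjoint FIRST sets.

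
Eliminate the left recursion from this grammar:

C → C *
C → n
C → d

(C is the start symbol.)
C is directly left-recursive. The standard transformation for
  A → A α₁ | ... | A α_m | β₁ | ... | β_n
is
  A  → β₁ A' | ... | β_n A'
  A' → α₁ A' | ... | α_m A' | ε

C → n becomes C → n C'
C → d becomes C → d C'
C → C * becomes C' → * C'
Add C' → ε

Resulting grammar:
C → n C'
C → d C'
C' → * C'
C' → ε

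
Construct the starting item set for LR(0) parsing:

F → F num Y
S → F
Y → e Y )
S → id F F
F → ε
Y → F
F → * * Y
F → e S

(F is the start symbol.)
First, augment the grammar with F' → F
I₀ = CLOSURE({ [F' → . F] }):
  [F' → . F] has the dot before F: add [F → . F num Y], [F → .], [F → . * * Y], [F → . e S]
No further items can be added.

I₀ = { [F → . * * Y], [F → . F num Y], [F → . e S], [F → .], [F' → . F] }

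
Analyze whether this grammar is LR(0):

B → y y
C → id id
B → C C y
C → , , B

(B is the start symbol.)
Yes, the grammar is LR(0)

A grammar is LR(0) if no state in the canonical LR(0) collection has:
  - both a shift item (dot before a terminal) and a complete item (shift-reduce conflict), or
  - two or more complete items (reduce-reduce conflict; the accept item [B' → B .] counts as a complete item here).

Augment with B' → B and build the canonical LR(0) collection (I0 = CLOSURE({[B' → . B]}), then GOTO on every symbol after a dot until no new states appear). It has 12 states:
  I0: { [B → . C C y], [B → . y y], [B' → . B], [C → . , , B], [C → . id id] }  — shift
  I1: { [C → , . , B] }  — shift
  I2: { [B' → B .] }  — accept
  I3: { [B → C . C y], [C → . , , B], [C → . id id] }  — shift
  I4: { [C → id . id] }  — shift
  I5: { [B → y . y] }  — shift
  I6: { [B → y y .] }  — reduce
  I7: { [C → id id .] }  — reduce
  I8: { [B → C C . y] }  — shift
  I9: { [B → C C y .] }  — reduce
  I10: { [B → . C C y], [B → . y y], [C → , , . B], [C → . , , B], [C → . id id] }  — shift
  I11: { [C → , , B .] }  — reduce

Every state is either a pure shift/goto state or contains exactly one complete item and nothing to shift — no conflicts. The grammar is LR(0).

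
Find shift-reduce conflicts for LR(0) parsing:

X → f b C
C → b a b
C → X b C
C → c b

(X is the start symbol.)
Augment with X' → X and build the canonical LR(0) collection (I0 = CLOSURE({[X' → . X]}), then GOTO on every symbol after a dot until no new states appear). It has 13 states:
  I0: { [X → . f b C], [X' → . X] }  — shift
  I1: { [X' → X .] }  — accept
  I2: { [X → f . b C] }  — shift
  I3: { [C → . X b C], [C → . b a b], [C → . c b], [X → . f b C], [X → f b . C] }  — shift
  I4: { [X → f b C .] }  — reduce
  I5: { [C → X . b C] }  — shift
  I6: { [C → b . a b] }  — shift
  I7: { [C → c . b] }  — shift
  I8: { [C → c b .] }  — reduce
  I9: { [C → b a . b] }  — shift
  I10: { [C → b a b .] }  — reduce
  I11: { [C → . X b C], [C → . b a b], [C → . c b], [C → X b . C], [X → . f b C] }  — shift
  I12: { [C → X b C .] }  — reduce

No state contains both a complete item and a shift item.

Answer: No shift-reduce conflicts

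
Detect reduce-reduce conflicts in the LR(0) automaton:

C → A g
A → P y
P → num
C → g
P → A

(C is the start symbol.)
A reduce-reduce conflict occurs when an LR(0) state has two complete items [A → α .] and [B → β .] — both call for a reduction, and with no lookahead the parser cannot choose between them.

Augment with C' → C and build the canonical LR(0) collection (I0 = CLOSURE({[C' → . C]}), then GOTO on every symbol after a dot until no new states appear). It has 8 states:
  I0: { [A → . P y], [C → . A g], [C → . g], [C' → . C], [P → . A], [P → . num] }  — shift
  I1: { [C → A . g], [P → A .] }  — shift, reduce
  I2: { [C' → C .] }  — accept
  I3: { [A → P . y] }  — shift
  I4: { [C → g .] }  — reduce
  I5: { [P → num .] }  — reduce
  I6: { [A → P y .] }  — reduce
  I7: { [C → A g .] }  — reduce

No state contains more than one complete item.

Answer: No reduce-reduce conflicts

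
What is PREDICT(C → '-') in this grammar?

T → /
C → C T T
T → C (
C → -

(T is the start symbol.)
{ '-' }

PREDICT(C → '-') = (FIRST(RHS) \ {ε}) ∪ (FOLLOW(C) if ε ∈ FIRST(RHS), i.e. RHS ⇒* ε)
FIRST('-') = { '-' }
ε ∉ FIRST('-'), so FOLLOW(C) is not added.
PREDICT(C → '-') = { '-' }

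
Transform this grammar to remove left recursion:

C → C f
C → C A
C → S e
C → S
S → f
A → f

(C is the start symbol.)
C is directly left-recursive. The standard transformation for
  A → A α₁ | ... | A α_m | β₁ | ... | β_n
is
  A  → β₁ A' | ... | β_n A'
  A' → α₁ A' | ... | α_m A' | ε

C → S e becomes C → S e C'
C → S becomes C → S C'
C → C f becomes C' → f C'
C → C A becomes C' → A C'
Add C' → ε

Productions for other non-terminals are unchanged:
  S → f
  A → f

Resulting grammar:
C → S e C'
C → S C'
C' → f C'
C' → A C'
C' → ε
S → f
A → f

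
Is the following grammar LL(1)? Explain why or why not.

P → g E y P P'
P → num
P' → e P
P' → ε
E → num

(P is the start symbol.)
Relevant sets:
  FOLLOW(P') = { $, 'e' }

For P:
  PREDICT(P → g E y P P') = { 'g' }
  PREDICT(P → num) = { 'num' }
For P':
  PREDICT(P' → e P) = { 'e' }
  PREDICT(P' → ε) = { $, 'e' }
E has a single production, so nothing to check there.

Conflict found: Predict set conflict for P': { 'e' }
The grammar is NOT LL(1).

Answer: No. Predict set conflict for P': { 'e' }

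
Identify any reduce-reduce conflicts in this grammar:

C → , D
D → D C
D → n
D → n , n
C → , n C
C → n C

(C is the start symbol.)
A reduce-reduce conflict occurs when an LR(0) state has two complete items [A → α .] and [B → β .] — both call for a reduction, and with no lookahead the parser cannot choose between them.

Augment with C' → C and build the canonical LR(0) collection (I0 = CLOSURE({[C' → . C]}), then GOTO on every symbol after a dot until no new states appear). It has 11 states:
  I0: { [C → . , D], [C → . , n C], [C → . n C], [C' → . C] }  — shift
  I1: { [C → , . D], [C → , . n C], [D → . D C], [D → . n , n], [D → . n] }  — shift
  I2: { [C' → C .] }  — accept
  I3: { [C → . , D], [C → . , n C], [C → . n C], [C → n . C] }  — shift
  I4: { [C → n C .] }  — reduce
  I5: { [C → , D .], [C → . , D], [C → . , n C], [C → . n C], [D → D . C] }  — shift, reduce
  I6: { [C → , n . C], [C → . , D], [C → . , n C], [C → . n C], [D → n . , n], [D → n .] }  — shift, reduce
  I7: { [C → , . D], [C → , . n C], [D → . D C], [D → . n , n], [D → . n], [D → n , . n] }  — shift
  I8: { [C → , n C .] }  — reduce
  I9: { [C → , n . C], [C → . , D], [C → . , n C], [C → . n C], [D → n , n .], [D → n . , n], [D → n .] }  — shift, 2 reduces
  I10: { [D → D C .] }  — reduce

I9 contains complete items [D → n .], [D → n , n .] — reduce-reduce conflict.

Answer: Yes — I9: [D → n .] vs [D → n , n .]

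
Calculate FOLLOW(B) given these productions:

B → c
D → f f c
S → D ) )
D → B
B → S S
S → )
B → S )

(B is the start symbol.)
To compute FOLLOW(B), find every occurrence of B on a right-hand side N → α B β: add FIRST(β) \ {ε}, and if β is empty or nullable also add FOLLOW(N). Iterate to a fixed point.

B is the start symbol, so $ ∈ FOLLOW(B).
In D → B: B is at the end, add FOLLOW(D)

The FOLLOW sets referred to above (computed the same way, to a fixed point):
  FOLLOW(D) = { ')' }

Taking the union: FOLLOW(B) = { $, ')' }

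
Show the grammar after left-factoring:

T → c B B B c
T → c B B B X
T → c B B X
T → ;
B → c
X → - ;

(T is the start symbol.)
T → c B B T'
T' → B T''
T'' → c
T'' → X
T' → X
T → ;
B → c
X → - ;

Left-factoring transforms A → αβ₁ | αβ₂ into A → αA' and A' → β₁ | β₂
(α is the longest common prefix among the alternatives). Repeat until
no nonterminal has two alternatives with a common prefix.

Round 1: T has alternatives sharing prefix 'c B B'. Introduce T': T → c B B T'
  Add: T' → B c
  Add: T' → B X
  Add: T' → X

Round 2: T' has alternatives sharing prefix 'B'. Introduce T'': T' → B T''
  Add: T'' → c
  Add: T'' → X

No remaining common prefixes — done.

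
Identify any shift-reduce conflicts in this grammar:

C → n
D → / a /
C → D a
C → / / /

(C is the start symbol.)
No shift-reduce conflicts

A shift-reduce conflict occurs when an LR(0) state has both:
  - a complete (reduce) item [A → α .] (dot at the end), and
  - a shift item [B → β . c γ] (dot before a terminal).

Augment with C' → C and build the canonical LR(0) collection (I0 = CLOSURE({[C' → . C]}), then GOTO on every symbol after a dot until no new states appear). It has 10 states:
  I0: { [C → . / / /], [C → . D a], [C → . n], [C' → . C], [D → . / a /] }  — shift
  I1: { [C → / . / /], [D → / . a /] }  — shift
  I2: { [C' → C .] }  — accept
  I3: { [C → D . a] }  — shift
  I4: { [C → n .] }  — reduce
  I5: { [C → D a .] }  — reduce
  I6: { [C → / / . /] }  — shift
  I7: { [D → / a . /] }  — shift
  I8: { [D → / a / .] }  — reduce
  I9: { [C → / / / .] }  — reduce

No state contains both a complete item and a shift item.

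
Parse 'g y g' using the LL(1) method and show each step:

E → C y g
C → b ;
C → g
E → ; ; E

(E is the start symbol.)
Stack is shown with the top on the left.

Stack    Input    Action
------------------------
E $      g y g $  output E → C y g
C y g $  g y g $  output C → g
g y g $  g y g $  match 'g'
y g $    y g $    match 'y'
g $      g $      match 'g'
$        $        accept

The string is accepted.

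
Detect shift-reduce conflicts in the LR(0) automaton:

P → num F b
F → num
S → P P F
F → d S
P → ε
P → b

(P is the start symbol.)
Augment with P' → P and build the canonical LR(0) collection (I0 = CLOSURE({[P' → . P]}), then GOTO on every symbol after a dot until no new states appear). It has 12 states:
  I0: { [P → . b], [P → . num F b], [P → .], [P' → . P] }  — shift, reduce
  I1: { [P' → P .] }  — accept
  I2: { [P → b .] }  — reduce
  I3: { [F → . d S], [F → . num], [P → num . F b] }  — shift
  I4: { [P → num F . b] }  — shift
  I5: { [F → d . S], [P → . b], [P → . num F b], [P → .], [S → . P P F] }  — shift, reduce
  I6: { [F → num .] }  — reduce
  I7: { [P → . b], [P → . num F b], [P → .], [S → P . P F] }  — shift, reduce
  I8: { [F → d S .] }  — reduce
  I9: { [F → . d S], [F → . num], [S → P P . F] }  — shift
  I10: { [S → P P F .] }  — reduce
  I11: { [P → num F b .] }  — reduce

I0 contains reduce item [P → .] and shift items [P → . b], [P → . num F b] — shift-reduce conflict.
I5 contains reduce item [P → .] and shift items [P → . b], [P → . num F b] — shift-reduce conflict.
I7 contains reduce item [P → .] and shift items [P → . b], [P → . num F b] — shift-reduce conflict.

Answer: Yes — I0: [P → .] vs [P → . b]; I5: [P → .] vs [P → . b]; I7: [P → .] vs [P → . b]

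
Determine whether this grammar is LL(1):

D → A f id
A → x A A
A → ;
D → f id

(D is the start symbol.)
Relevant sets:
  FIRST(A) = { ';', 'x' }

For D:
  PREDICT(D → A f id) = { ';', 'x' }
  PREDICT(D → f id) = { 'f' }
For A:
  PREDICT(A → x A A) = { 'x' }
  PREDICT(A → ';') = { ';' }

All predict sets are disjoint. The grammar IS LL(1).

Answer: Yes, the grammar is LL(1).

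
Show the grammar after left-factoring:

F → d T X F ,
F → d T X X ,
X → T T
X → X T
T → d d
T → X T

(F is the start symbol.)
Left-factoring transforms A → αβ₁ | αβ₂ into A → αA' and A' → β₁ | β₂
(α is the longest common prefix among the alternatives). Repeat until
no nonterminal has two alternatives with a common prefix.

Round 1: F has alternatives sharing prefix 'd T X'. Introduce F': F → d T X F'
  Add: F' → F ,
  Add: F' → X ,

No remaining common prefixes — done.

Resulting grammar:
F → d T X F'
F' → F ,
F' → X ,
X → T T
X → X T
T → d d
T → X T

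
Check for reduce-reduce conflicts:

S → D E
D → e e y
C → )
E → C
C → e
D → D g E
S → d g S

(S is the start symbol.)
No reduce-reduce conflicts

A reduce-reduce conflict occurs when an LR(0) state has two complete items [A → α .] and [B → β .] — both call for a reduction, and with no lookahead the parser cannot choose between them.

Augment with S' → S and build the canonical LR(0) collection (I0 = CLOSURE({[S' → . S]}), then GOTO on every symbol after a dot until no new states appear). It has 15 states:
  I0: { [D → . D g E], [D → . e e y], [S → . D E], [S → . d g S], [S' → . S] }  — shift
  I1: { [C → . )], [C → . e], [D → D . g E], [E → . C], [S → D . E] }  — shift
  I2: { [S' → S .] }  — accept
  I3: { [S → d . g S] }  — shift
  I4: { [D → e . e y] }  — shift
  I5: { [D → e e . y] }  — shift
  I6: { [D → e e y .] }  — reduce
  I7: { [D → . D g E], [D → . e e y], [S → . D E], [S → . d g S], [S → d g . S] }  — shift
  I8: { [S → d g S .] }  — reduce
  I9: { [C → ) .] }  — reduce
  I10: { [E → C .] }  — reduce
  I11: { [S → D E .] }  — reduce
  I12: { [C → e .] }  — reduce
  I13: { [C → . )], [C → . e], [D → D g . E], [E → . C] }  — shift
  I14: { [D → D g E .] }  — reduce

No state contains more than one complete item.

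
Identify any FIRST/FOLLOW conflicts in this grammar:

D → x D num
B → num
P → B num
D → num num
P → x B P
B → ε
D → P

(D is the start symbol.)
A FIRST/FOLLOW conflict occurs when a non-terminal N has a nullable alternative N → β (β ⇒* ε) and another alternative N → α with FIRST(α) ∩ FOLLOW(N) ≠ ∅: on such a lookahead the parser cannot decide between expanding α and letting N vanish via β.

Nullable non-terminals: B.

B: nullable alternative(s) B → ε; FOLLOW(B) = { 'num', 'x' }
  B → num: FIRST \ {ε} = { 'num' } — overlaps FOLLOW(B) on { 'num' }: CONFLICT
  B → ε: FIRST \ {ε} = { } — this is the only nullable alternative, skip

D, P have no nullable alternative, so no FIRST/FOLLOW check is needed there.

So the grammar has 1 FIRST/FOLLOW conflict (marked CONFLICT above).

Answer: Yes. B → num with FOLLOW(B) on { 'num' }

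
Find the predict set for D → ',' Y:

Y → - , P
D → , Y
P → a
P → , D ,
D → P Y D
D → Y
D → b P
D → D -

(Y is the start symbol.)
{ ',' }

PREDICT(D → ',' Y) = (FIRST(RHS) \ {ε}) ∪ (FOLLOW(D) if ε ∈ FIRST(RHS), i.e. RHS ⇒* ε)
FIRST(',' Y) = { ',' }
ε ∉ FIRST(',' Y), so FOLLOW(D) is not added.
PREDICT(D → ',' Y) = { ',' }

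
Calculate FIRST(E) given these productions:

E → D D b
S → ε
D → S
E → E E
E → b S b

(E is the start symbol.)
{ 'b' }

To compute FIRST(E), examine every production with E on the left-hand side, reading each right-hand side left to right until a non-nullable symbol is reached.

FIRST sets of the other non-terminals involved (by the same procedure, iterated to a fixed point):
  FIRST(D) = { ε }

From E → D D b:
  - D is a non-terminal: add FIRST(D) \ {ε} = { }
    D is nullable, so continue to the next symbol
  - D is a non-terminal: add FIRST(D) \ {ε} = { }
    D is nullable, so continue to the next symbol
  - b is a terminal: add 'b' and stop
From E → E E:
  - E is the symbol being defined: contributes nothing new
    E is not nullable, so stop
From E → b S b:
  - b is a terminal: add 'b' and stop

Collecting: FIRST(E) = { 'b' }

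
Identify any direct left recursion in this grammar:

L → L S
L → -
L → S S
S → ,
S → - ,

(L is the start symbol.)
Direct left recursion occurs when N → N α for some non-terminal N (the right-hand side begins with the left-hand side itself).

L → L S: LEFT RECURSIVE (starts with L)
L → -: starts with '-'
L → S S: starts with S
S → ,: starts with ','
S → - ,: starts with '-'

The grammar has direct left recursion on: L.

Answer: Yes, L is left-recursive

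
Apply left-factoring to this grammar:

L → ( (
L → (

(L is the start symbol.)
Left-factoring transforms A → αβ₁ | αβ₂ into A → αA' and A' → β₁ | β₂
(α is the longest common prefix among the alternatives). Repeat until
no nonterminal has two alternatives with a common prefix.

Round 1: L has alternatives sharing prefix '('. Introduce L': L → ( L'
  Add: L' → (
  Add: L' → ε

No remaining common prefixes — done.

Resulting grammar:
L → ( L'
L' → (
L' → ε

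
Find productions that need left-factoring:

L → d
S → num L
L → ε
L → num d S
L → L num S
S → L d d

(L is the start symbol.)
No, left-factoring is not needed

Left-factoring is needed when two productions for the same non-terminal
share a common prefix on the right-hand side.

Productions for L:
  L → d
  L → ε
  L → num d S
  L → L num S
Productions for S:
  S → num L
  S → L d d

No common prefixes found.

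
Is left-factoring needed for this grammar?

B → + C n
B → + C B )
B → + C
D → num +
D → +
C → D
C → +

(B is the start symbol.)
Yes, B has productions with common prefix '+ C'

Left-factoring is needed when two productions for the same non-terminal
share a common prefix on the right-hand side.

Productions for B:
  B → + C n
  B → + C B )
  B → + C
Productions for D:
  D → num +
  D → +
Productions for C:
  C → D
  C → +

Found common prefix '+ C' in productions for B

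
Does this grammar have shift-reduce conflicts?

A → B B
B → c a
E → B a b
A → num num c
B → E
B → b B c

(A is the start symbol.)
A shift-reduce conflict occurs when an LR(0) state has both:
  - a complete (reduce) item [A → α .] (dot at the end), and
  - a shift item [B → β . c γ] (dot before a terminal).

Augment with A' → A and build the canonical LR(0) collection (I0 = CLOSURE({[A' → . A]}), then GOTO on every symbol after a dot until no new states appear). It has 15 states:
  I0: { [A → . B B], [A → . num num c], [A' → . A], [B → . E], [B → . b B c], [B → . c a], [E → . B a b] }  — shift
  I1: { [A' → A .] }  — accept
  I2: { [A → B . B], [B → . E], [B → . b B c], [B → . c a], [E → . B a b], [E → B . a b] }  — shift
  I3: { [B → E .] }  — reduce
  I4: { [B → . E], [B → . b B c], [B → . c a], [B → b . B c], [E → . B a b] }  — shift
  I5: { [B → c . a] }  — shift
  I6: { [A → num . num c] }  — shift
  I7: { [A → num num . c] }  — shift
  I8: { [A → num num c .] }  — reduce
  I9: { [B → c a .] }  — reduce
  I10: { [B → b B . c], [E → B . a b] }  — shift
  I11: { [E → B a . b] }  — shift
  I12: { [B → b B c .] }  — reduce
  I13: { [E → B a b .] }  — reduce
  I14: { [A → B B .], [E → B . a b] }  — shift, reduce

I14 contains reduce item [A → B B .] and shift item [E → B . a b] — shift-reduce conflict.

Answer: Yes — I14: [A → B B .] vs [E → B . a b]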